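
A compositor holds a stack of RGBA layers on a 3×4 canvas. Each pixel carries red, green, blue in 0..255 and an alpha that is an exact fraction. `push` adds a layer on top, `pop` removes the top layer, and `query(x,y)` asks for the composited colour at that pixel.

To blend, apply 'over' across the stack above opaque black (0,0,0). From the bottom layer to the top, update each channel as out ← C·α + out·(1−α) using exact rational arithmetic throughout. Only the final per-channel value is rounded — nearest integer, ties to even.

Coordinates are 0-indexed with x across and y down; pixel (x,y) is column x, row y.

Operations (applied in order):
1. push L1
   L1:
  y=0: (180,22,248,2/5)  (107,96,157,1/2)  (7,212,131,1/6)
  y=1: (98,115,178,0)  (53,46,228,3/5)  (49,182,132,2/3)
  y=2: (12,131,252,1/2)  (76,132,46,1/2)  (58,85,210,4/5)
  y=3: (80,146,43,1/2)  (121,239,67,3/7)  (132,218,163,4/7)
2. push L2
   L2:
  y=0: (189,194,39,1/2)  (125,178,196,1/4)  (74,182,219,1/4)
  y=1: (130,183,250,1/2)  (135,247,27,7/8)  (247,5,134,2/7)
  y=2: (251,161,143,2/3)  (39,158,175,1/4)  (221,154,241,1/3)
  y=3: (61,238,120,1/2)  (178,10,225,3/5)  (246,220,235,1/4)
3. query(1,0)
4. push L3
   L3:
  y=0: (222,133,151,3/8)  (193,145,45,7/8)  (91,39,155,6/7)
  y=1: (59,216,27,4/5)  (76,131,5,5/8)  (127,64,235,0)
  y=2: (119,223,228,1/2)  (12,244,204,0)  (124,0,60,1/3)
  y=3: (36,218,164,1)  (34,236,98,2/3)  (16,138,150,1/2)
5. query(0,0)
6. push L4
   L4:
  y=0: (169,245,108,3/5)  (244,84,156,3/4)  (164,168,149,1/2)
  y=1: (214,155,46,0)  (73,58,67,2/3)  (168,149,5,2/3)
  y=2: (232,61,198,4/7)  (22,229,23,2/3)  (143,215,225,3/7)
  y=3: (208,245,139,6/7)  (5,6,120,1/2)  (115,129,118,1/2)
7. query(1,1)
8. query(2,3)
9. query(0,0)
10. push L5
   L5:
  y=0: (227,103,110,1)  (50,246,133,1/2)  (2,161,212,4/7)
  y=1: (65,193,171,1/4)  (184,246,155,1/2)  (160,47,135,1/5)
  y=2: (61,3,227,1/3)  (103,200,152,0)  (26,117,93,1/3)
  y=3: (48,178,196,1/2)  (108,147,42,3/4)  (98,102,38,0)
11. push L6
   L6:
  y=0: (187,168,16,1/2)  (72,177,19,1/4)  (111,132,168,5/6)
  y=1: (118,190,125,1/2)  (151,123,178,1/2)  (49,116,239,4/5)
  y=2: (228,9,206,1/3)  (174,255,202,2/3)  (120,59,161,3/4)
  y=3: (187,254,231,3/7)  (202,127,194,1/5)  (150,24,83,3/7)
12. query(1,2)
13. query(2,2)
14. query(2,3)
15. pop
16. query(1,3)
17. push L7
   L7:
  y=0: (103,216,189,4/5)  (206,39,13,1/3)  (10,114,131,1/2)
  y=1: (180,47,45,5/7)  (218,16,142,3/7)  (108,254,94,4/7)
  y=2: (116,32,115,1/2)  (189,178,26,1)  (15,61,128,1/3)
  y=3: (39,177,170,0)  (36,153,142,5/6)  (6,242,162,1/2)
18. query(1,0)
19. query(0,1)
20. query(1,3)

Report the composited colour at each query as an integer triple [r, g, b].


(1,0) stack=L1,L2; from [0,0,0]:
L1 α=1/2: [107/2, 48, 157/2]
L2 α=1/4: [571/8, 161/2, 863/8]
→ [71, 80, 108]

(0,0) stack=L1,L2,L3; from [0,0,0]:
L1 α=2/5: [72, 44/5, 496/5]
L2 α=1/2: [261/2, 507/5, 691/10]
L3 α=3/8: [2637/16, 453/4, 1597/16]
= [165, 113, 100]

query (1,1) [L1,L2,L3,L4] — begin 0,0,0
+L1 (α=3/5) → [159/5, 138/5, 684/5]
+L2 (α=7/8) → [1221/10, 8783/40, 1629/40]
+L3 (α=5/8) → [7463/80, 52549/320, 5887/320]
+L4 (α=2/3) → [6381/80, 89669/960, 48767/960]
→ [80, 93, 51]

at x=2,y=3 over L1,L2,L3,L4:
+L1 (α=4/7) → [528/7, 872/7, 652/7]
+L2 (α=1/4) → [1653/14, 1039/7, 3601/28]
+L3 (α=1/2) → [1877/28, 2005/14, 7801/56]
+L4 (α=1/2) → [5097/56, 3811/28, 14409/112]
rounded: [91, 136, 129]

query (0,0) [L1,L2,L3,L4] — begin 0,0,0
+L1 (α=2/5) → [72, 44/5, 496/5]
+L2 (α=1/2) → [261/2, 507/5, 691/10]
+L3 (α=3/8) → [2637/16, 453/4, 1597/16]
+L4 (α=3/5) → [6693/40, 1923/10, 4189/40]
→ [167, 192, 105]

at x=1,y=2 over L1,L2,L3,L4,L5,L6:
L1 α=1/2: [38, 66, 23]
L2 α=1/4: [153/4, 89, 61]
L3 α=0: [153/4, 89, 61]
L4 α=2/3: [329/12, 547/3, 107/3]
L5 α=0: [329/12, 547/3, 107/3]
L6 α=2/3: [4505/36, 2077/9, 1319/9]
rounded: [125, 231, 147]

at x=2,y=2 over L1,L2,L3,L4,L5,L6:
L1 α=4/5: [232/5, 68, 168]
L2 α=1/3: [523/5, 290/3, 577/3]
L3 α=1/3: [1666/15, 580/9, 1334/9]
L4 α=3/7: [13099/105, 8125/63, 11411/63]
L5 α=1/3: [28928/315, 23621/189, 28681/189]
L6 α=3/4: [35582/315, 28537/378, 29992/189]
rounded: [113, 75, 159]

(2,3) stack=L1,L2,L3,L4,L5,L6; from [0,0,0]:
after L1 α=4/7: [528/7, 872/7, 652/7]
after L2 α=1/4: [1653/14, 1039/7, 3601/28]
after L3 α=1/2: [1877/28, 2005/14, 7801/56]
after L4 α=1/2: [5097/56, 3811/28, 14409/112]
after L5 α=0: [5097/56, 3811/28, 14409/112]
after L6 α=3/7: [11397/98, 4315/49, 21381/196]
→ [116, 88, 109]

(1,3) stack=L1,L2,L3,L4,L5; from [0,0,0]:
after L1 α=3/7: [363/7, 717/7, 201/7]
after L2 α=3/5: [4464/35, 1644/35, 5127/35]
after L3 α=2/3: [6844/105, 18164/105, 11987/105]
after L4 α=1/2: [7369/210, 9397/105, 24587/210]
after L5 α=3/4: [75409/840, 27851/210, 51047/840]
= [90, 133, 61]

at x=1,y=0 over L1,L2,L3,L4,L5,L7:
after L1 α=1/2: [107/2, 48, 157/2]
after L2 α=1/4: [571/8, 161/2, 863/8]
after L3 α=7/8: [11379/64, 2191/16, 3383/64]
after L4 α=3/4: [58227/256, 6223/64, 33335/256]
after L5 α=1/2: [71027/512, 21967/128, 67383/512]
after L7 α=1/3: [123763/768, 24463/192, 70711/768]
= [161, 127, 92]

(0,1) stack=L1,L2,L3,L4,L5,L7; from [0,0,0]:
+L1 (α=0) → [0, 0, 0]
+L2 (α=1/2) → [65, 183/2, 125]
+L3 (α=4/5) → [301/5, 1911/10, 233/5]
+L4 (α=0) → [301/5, 1911/10, 233/5]
+L5 (α=1/4) → [307/5, 7663/40, 777/10]
+L7 (α=5/7) → [5114/35, 12363/140, 1902/35]
→ [146, 88, 54]

at x=1,y=3 over L1,L2,L3,L4,L5,L7:
L1 α=3/7: [363/7, 717/7, 201/7]
L2 α=3/5: [4464/35, 1644/35, 5127/35]
L3 α=2/3: [6844/105, 18164/105, 11987/105]
L4 α=1/2: [7369/210, 9397/105, 24587/210]
L5 α=3/4: [75409/840, 27851/210, 51047/840]
L7 α=5/6: [226609/5040, 188501/1260, 647447/5040]
rounded: [45, 150, 128]


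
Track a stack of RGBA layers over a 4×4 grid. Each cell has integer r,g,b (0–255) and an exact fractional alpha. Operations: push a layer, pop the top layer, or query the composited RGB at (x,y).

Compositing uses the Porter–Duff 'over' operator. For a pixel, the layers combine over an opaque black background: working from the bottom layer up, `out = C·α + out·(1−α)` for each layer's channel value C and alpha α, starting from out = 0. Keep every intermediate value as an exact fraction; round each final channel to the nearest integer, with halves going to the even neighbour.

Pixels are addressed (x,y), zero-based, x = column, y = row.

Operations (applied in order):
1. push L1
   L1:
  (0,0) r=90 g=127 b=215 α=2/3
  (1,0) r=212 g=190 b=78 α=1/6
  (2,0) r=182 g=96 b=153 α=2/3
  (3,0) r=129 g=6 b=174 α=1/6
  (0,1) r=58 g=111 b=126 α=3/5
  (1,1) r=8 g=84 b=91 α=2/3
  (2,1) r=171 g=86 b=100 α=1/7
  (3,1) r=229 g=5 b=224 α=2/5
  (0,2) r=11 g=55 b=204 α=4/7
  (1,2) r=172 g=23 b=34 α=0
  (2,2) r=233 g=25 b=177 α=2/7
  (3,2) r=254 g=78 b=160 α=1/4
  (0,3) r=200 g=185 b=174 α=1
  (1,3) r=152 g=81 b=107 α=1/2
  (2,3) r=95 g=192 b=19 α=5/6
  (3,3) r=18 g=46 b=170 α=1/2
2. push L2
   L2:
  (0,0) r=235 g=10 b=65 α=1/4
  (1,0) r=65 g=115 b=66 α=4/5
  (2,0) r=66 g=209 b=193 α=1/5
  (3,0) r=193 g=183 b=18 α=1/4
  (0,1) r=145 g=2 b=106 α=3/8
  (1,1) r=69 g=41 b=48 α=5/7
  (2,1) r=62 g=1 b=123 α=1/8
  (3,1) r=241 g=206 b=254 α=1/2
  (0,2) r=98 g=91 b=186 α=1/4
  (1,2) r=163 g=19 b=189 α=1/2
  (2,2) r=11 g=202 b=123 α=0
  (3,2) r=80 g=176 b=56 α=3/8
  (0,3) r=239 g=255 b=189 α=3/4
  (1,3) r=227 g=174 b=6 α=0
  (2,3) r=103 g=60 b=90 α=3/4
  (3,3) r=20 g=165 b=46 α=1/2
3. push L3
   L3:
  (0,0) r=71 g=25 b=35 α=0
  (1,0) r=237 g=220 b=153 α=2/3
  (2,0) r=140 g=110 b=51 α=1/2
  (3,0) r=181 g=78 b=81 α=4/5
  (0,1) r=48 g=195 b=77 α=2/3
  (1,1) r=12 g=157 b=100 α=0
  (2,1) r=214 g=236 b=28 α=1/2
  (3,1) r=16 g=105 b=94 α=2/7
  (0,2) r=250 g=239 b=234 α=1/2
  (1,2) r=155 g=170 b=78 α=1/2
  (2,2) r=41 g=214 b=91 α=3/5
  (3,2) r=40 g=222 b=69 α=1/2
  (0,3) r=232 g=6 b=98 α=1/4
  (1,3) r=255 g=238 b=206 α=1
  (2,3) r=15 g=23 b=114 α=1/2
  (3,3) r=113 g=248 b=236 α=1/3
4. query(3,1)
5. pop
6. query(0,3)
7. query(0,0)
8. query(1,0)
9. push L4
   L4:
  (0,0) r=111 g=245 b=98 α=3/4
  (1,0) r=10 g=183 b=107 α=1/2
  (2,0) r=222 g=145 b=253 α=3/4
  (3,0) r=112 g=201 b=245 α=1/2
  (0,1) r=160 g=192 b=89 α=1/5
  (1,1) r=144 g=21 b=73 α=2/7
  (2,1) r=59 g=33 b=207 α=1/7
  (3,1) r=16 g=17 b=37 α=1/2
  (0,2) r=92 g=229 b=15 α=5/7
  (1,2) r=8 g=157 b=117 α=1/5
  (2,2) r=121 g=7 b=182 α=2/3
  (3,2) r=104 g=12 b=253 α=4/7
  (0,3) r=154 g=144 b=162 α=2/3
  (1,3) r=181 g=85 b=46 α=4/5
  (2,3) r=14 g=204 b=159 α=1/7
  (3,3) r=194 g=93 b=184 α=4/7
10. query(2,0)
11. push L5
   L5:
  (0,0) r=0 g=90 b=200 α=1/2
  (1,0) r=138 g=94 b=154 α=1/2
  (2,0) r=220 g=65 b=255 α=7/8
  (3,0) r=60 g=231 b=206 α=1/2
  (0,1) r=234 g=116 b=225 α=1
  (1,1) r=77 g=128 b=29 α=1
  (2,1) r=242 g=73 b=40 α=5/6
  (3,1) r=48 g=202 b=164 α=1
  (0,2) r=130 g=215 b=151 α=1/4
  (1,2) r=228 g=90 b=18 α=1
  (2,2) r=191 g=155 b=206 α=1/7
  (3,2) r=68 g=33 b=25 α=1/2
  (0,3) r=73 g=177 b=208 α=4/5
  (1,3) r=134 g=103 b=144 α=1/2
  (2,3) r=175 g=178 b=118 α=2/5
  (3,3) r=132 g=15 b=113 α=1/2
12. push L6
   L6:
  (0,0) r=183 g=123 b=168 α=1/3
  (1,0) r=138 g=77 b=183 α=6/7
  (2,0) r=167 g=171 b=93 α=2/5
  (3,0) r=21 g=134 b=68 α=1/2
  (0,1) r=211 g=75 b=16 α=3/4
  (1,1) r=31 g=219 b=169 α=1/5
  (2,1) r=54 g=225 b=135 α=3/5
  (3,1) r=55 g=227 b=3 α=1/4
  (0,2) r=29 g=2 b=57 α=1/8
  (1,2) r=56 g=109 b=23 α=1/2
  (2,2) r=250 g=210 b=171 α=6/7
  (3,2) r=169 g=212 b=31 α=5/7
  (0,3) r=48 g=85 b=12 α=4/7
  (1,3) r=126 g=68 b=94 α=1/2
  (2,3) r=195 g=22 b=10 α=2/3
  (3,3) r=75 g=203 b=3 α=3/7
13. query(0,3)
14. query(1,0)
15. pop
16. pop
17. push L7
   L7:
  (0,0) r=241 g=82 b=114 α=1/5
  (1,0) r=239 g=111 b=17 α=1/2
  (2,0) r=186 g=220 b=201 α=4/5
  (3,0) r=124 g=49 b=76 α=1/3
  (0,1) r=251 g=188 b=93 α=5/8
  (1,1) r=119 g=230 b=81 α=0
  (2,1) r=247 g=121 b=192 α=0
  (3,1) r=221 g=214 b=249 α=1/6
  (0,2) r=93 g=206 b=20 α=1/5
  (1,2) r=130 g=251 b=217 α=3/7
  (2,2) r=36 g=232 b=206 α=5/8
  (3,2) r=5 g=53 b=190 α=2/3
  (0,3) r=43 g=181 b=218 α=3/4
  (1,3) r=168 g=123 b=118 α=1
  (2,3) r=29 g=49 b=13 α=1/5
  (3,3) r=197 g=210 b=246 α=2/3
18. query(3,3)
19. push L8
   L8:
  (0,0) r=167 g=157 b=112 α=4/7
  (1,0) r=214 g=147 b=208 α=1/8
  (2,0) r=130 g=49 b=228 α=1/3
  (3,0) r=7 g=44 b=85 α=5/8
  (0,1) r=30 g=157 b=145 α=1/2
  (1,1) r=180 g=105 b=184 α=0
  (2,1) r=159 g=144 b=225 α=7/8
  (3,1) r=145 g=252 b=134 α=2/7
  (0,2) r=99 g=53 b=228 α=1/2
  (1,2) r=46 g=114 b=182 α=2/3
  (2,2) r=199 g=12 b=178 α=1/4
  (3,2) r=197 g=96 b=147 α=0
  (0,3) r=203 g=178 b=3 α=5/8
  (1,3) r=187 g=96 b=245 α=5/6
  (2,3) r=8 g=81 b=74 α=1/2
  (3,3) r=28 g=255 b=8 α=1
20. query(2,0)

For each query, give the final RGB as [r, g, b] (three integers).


query (3,1) [L1,L2,L3] — begin 0,0,0
+L1 (α=2/5) → [458/5, 2, 448/5]
+L2 (α=1/2) → [1663/10, 104, 859/5]
+L3 (α=2/7) → [1727/14, 730/7, 1047/7]
→ [123, 104, 150]

at x=0,y=3 over L1,L2:
after L1 α=1: [200, 185, 174]
after L2 α=3/4: [917/4, 475/2, 741/4]
→ [229, 238, 185]

at x=0,y=0 over L1,L2:
L1 α=2/3: [60, 254/3, 430/3]
L2 α=1/4: [415/4, 66, 495/4]
→ [104, 66, 124]

query (1,0) [L1,L2] — begin 0,0,0
after L1 α=1/6: [106/3, 95/3, 13]
after L2 α=4/5: [886/15, 295/3, 277/5]
= [59, 98, 55]

(2,0) stack=L1,L2,L4; from [0,0,0]:
after L1 α=2/3: [364/3, 64, 102]
after L2 α=1/5: [1654/15, 93, 601/5]
after L4 α=3/4: [2911/15, 132, 1099/5]
rounded: [194, 132, 220]

(0,3) stack=L1,L2,L4,L5,L6; from [0,0,0]:
L1 α=1: [200, 185, 174]
L2 α=3/4: [917/4, 475/2, 741/4]
L4 α=2/3: [2149/12, 1051/6, 679/4]
L5 α=4/5: [5653/60, 5299/30, 4007/20]
L6 α=4/7: [9493/140, 8699/70, 12981/140]
→ [68, 124, 93]

at x=1,y=0 over L1,L2,L4,L5,L6:
+L1 (α=1/6) → [106/3, 95/3, 13]
+L2 (α=4/5) → [886/15, 295/3, 277/5]
+L4 (α=1/2) → [518/15, 422/3, 406/5]
+L5 (α=1/2) → [1294/15, 352/3, 588/5]
+L6 (α=6/7) → [13714/105, 1738/21, 6078/35]
rounded: [131, 83, 174]

at x=3,y=3 over L1,L2,L4,L7:
L1 α=1/2: [9, 23, 85]
L2 α=1/2: [29/2, 94, 131/2]
L4 α=4/7: [1639/14, 654/7, 1865/14]
L7 α=2/3: [2385/14, 1198/7, 8753/42]
= [170, 171, 208]

at x=2,y=0 over L1,L2,L4,L7,L8:
L1 α=2/3: [364/3, 64, 102]
L2 α=1/5: [1654/15, 93, 601/5]
L4 α=3/4: [2911/15, 132, 1099/5]
L7 α=4/5: [14071/75, 1012/5, 5119/25]
L8 α=1/3: [37892/225, 2269/15, 15938/75]
→ [168, 151, 213]


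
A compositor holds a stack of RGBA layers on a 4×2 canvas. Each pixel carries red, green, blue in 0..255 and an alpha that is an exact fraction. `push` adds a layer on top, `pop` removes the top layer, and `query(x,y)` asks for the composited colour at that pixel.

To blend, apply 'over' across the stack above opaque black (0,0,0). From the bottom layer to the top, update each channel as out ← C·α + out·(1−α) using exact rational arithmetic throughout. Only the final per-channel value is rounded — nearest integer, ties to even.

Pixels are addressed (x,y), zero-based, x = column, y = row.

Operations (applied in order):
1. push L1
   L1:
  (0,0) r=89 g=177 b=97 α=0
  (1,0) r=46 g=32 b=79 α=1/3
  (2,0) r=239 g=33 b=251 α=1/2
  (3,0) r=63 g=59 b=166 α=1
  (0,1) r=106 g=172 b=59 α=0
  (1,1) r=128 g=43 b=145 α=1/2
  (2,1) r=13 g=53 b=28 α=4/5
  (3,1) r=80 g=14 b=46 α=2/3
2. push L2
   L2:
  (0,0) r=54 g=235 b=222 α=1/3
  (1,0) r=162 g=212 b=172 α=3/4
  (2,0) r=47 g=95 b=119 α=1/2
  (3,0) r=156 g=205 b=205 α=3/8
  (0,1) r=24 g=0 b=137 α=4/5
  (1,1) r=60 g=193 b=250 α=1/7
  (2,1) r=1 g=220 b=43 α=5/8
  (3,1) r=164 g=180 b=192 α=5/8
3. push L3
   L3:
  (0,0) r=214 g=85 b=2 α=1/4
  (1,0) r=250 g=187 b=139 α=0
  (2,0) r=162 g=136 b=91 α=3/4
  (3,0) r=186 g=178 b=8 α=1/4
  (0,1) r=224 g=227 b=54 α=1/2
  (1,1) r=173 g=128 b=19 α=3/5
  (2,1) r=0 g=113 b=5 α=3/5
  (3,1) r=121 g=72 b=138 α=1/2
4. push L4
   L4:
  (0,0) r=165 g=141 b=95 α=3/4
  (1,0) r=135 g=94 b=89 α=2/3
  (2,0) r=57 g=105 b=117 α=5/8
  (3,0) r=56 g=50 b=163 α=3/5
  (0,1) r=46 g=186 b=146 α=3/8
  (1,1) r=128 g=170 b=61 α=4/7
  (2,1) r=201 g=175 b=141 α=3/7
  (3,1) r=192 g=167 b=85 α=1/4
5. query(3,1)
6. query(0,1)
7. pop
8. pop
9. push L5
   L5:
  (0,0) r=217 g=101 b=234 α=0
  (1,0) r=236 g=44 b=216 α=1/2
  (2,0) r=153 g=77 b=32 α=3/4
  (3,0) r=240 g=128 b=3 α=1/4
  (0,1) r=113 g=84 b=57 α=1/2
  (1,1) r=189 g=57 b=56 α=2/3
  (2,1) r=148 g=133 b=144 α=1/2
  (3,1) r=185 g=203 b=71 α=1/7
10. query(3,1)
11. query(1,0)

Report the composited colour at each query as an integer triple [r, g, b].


query (3,1) [L1,L2,L3,L4] — begin 0,0,0
L1 α=2/3: [160/3, 28/3, 92/3]
L2 α=5/8: [245/2, 116, 263/2]
L3 α=1/2: [487/4, 94, 539/4]
L4 α=1/4: [2229/16, 449/4, 1957/16]
rounded: [139, 112, 122]

query (0,1) [L1,L2,L3,L4] — begin 0,0,0
after L1 α=0: [0, 0, 0]
after L2 α=4/5: [96/5, 0, 548/5]
after L3 α=1/2: [608/5, 227/2, 409/5]
after L4 α=3/8: [373/4, 2251/16, 847/8]
= [93, 141, 106]

query (3,1) [L1,L2,L5] — begin 0,0,0
L1 α=2/3: [160/3, 28/3, 92/3]
L2 α=5/8: [245/2, 116, 263/2]
L5 α=1/7: [920/7, 899/7, 860/7]
= [131, 128, 123]

(1,0) stack=L1,L2,L5; from [0,0,0]:
+L1 (α=1/3) → [46/3, 32/3, 79/3]
+L2 (α=3/4) → [376/3, 485/3, 1627/12]
+L5 (α=1/2) → [542/3, 617/6, 4219/24]
→ [181, 103, 176]


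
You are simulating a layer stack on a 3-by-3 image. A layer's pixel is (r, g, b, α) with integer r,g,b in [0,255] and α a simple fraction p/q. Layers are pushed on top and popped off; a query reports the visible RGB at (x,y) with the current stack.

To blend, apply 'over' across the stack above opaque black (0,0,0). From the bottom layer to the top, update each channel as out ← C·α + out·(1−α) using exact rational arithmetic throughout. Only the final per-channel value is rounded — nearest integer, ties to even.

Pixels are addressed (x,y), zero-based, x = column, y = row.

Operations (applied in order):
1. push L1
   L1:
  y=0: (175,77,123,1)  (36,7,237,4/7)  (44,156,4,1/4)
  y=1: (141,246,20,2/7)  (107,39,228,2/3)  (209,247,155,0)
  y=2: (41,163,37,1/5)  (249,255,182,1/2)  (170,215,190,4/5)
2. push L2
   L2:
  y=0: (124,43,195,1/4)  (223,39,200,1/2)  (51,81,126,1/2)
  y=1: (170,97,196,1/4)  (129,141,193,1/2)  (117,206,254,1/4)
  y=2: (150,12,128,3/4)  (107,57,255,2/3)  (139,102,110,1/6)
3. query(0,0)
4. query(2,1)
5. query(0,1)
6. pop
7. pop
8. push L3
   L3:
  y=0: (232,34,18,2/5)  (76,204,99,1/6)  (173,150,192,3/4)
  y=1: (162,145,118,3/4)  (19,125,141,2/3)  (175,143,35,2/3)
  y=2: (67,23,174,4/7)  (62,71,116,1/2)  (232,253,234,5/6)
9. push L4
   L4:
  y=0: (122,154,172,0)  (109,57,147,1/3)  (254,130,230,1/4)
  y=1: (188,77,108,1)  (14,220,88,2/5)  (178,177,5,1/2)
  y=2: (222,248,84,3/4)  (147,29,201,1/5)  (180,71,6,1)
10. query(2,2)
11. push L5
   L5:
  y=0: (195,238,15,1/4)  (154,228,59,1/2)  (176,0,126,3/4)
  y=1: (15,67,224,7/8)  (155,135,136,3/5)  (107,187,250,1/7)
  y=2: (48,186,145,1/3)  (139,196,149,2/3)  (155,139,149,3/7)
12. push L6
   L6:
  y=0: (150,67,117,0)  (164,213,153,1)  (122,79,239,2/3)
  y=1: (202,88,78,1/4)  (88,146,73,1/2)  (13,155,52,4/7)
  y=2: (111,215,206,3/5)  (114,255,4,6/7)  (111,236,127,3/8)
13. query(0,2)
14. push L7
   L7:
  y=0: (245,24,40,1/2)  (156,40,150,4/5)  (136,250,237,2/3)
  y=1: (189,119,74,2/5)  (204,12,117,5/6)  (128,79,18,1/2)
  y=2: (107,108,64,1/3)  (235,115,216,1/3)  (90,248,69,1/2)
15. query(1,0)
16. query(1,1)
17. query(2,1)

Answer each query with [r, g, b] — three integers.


query (0,0) [L1,L2] — begin 0,0,0
+L1 (α=1) → [175, 77, 123]
+L2 (α=1/4) → [649/4, 137/2, 141]
→ [162, 68, 141]

(2,1) stack=L1,L2; from [0,0,0]:
L1 α=0: [0, 0, 0]
L2 α=1/4: [117/4, 103/2, 127/2]
→ [29, 52, 64]

query (0,1) [L1,L2] — begin 0,0,0
L1 α=2/7: [282/7, 492/7, 40/7]
L2 α=1/4: [509/7, 2155/28, 373/7]
= [73, 77, 53]

at x=2,y=2 over L3,L4:
after L3 α=5/6: [580/3, 1265/6, 195]
after L4 α=1: [180, 71, 6]
rounded: [180, 71, 6]

at x=0,y=2 over L3,L4,L5,L6:
after L3 α=4/7: [268/7, 92/7, 696/7]
after L4 α=3/4: [2465/14, 1325/7, 615/7]
after L5 α=1/3: [2801/21, 3952/21, 2245/21]
after L6 α=3/5: [2519/21, 21449/105, 17468/105]
→ [120, 204, 166]

query (1,0) [L3,L4,L5,L6,L7] — begin 0,0,0
L3 α=1/6: [38/3, 34, 33/2]
L4 α=1/3: [403/9, 125/3, 60]
L5 α=1/2: [1789/18, 809/6, 119/2]
L6 α=1: [164, 213, 153]
L7 α=4/5: [788/5, 373/5, 753/5]
= [158, 75, 151]

at x=1,y=1 over L3,L4,L5,L6,L7:
+L3 (α=2/3) → [38/3, 250/3, 94]
+L4 (α=2/5) → [66/5, 138, 458/5]
+L5 (α=3/5) → [2457/25, 681/5, 2956/25]
+L6 (α=1/2) → [4657/50, 1411/10, 4781/50]
+L7 (α=5/6) → [55657/300, 2011/60, 34031/300]
rounded: [186, 34, 113]

query (2,1) [L3,L4,L5,L6,L7] — begin 0,0,0
+L3 (α=2/3) → [350/3, 286/3, 70/3]
+L4 (α=1/2) → [442/3, 817/6, 85/6]
+L5 (α=1/7) → [991/7, 1004/7, 335/7]
+L6 (α=4/7) → [3337/49, 7352/49, 2461/49]
+L7 (α=1/2) → [9609/98, 11223/98, 3343/98]
rounded: [98, 115, 34]


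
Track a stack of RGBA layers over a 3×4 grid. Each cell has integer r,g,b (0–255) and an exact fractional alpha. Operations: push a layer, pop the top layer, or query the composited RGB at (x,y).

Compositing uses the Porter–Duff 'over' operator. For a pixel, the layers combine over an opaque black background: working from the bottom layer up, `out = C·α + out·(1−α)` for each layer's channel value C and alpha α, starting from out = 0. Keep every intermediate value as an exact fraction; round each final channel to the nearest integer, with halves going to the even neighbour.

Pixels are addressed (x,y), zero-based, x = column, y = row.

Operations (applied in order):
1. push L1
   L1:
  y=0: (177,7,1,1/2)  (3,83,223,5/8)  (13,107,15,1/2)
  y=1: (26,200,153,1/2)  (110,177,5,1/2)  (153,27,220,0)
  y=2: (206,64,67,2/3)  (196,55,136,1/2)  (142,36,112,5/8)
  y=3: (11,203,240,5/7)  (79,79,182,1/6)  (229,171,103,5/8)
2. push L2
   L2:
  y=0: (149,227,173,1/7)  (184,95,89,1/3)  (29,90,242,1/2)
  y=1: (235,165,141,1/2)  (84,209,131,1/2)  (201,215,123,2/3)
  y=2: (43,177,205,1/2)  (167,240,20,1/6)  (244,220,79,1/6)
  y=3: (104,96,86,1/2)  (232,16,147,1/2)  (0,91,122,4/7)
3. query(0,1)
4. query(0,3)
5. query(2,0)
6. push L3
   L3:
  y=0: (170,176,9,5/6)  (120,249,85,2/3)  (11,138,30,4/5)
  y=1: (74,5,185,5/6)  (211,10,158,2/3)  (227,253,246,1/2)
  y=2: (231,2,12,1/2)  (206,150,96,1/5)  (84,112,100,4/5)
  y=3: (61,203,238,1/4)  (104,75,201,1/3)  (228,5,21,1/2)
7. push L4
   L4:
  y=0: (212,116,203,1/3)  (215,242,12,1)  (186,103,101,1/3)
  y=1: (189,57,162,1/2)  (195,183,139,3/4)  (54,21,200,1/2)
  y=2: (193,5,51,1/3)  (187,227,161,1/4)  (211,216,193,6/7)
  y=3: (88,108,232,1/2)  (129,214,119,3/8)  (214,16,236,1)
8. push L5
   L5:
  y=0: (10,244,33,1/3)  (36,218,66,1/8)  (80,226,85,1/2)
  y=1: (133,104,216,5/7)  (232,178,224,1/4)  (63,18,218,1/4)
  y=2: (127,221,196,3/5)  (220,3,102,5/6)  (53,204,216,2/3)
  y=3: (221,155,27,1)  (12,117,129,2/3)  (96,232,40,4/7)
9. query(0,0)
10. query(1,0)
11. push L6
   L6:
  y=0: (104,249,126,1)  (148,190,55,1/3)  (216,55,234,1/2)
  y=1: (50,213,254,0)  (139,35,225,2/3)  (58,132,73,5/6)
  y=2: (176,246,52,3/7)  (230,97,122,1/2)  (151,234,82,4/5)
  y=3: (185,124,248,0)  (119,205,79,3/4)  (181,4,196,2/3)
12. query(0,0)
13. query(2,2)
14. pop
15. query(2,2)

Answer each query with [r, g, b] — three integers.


query (0,1) [L1,L2] — begin 0,0,0
after L1 α=1/2: [13, 100, 153/2]
after L2 α=1/2: [124, 265/2, 435/4]
→ [124, 132, 109]

at x=0,y=3 over L1,L2:
after L1 α=5/7: [55/7, 145, 1200/7]
after L2 α=1/2: [783/14, 241/2, 901/7]
rounded: [56, 120, 129]

at x=2,y=0 over L1,L2:
after L1 α=1/2: [13/2, 107/2, 15/2]
after L2 α=1/2: [71/4, 287/4, 499/4]
rounded: [18, 72, 125]

query (0,0) [L1,L2,L3,L4,L5] — begin 0,0,0
after L1 α=1/2: [177/2, 7/2, 1/2]
after L2 α=1/7: [680/7, 248/7, 176/7]
after L3 α=5/6: [1105/7, 1068/7, 491/42]
after L4 α=1/3: [3694/21, 2948/21, 4754/63]
after L5 α=1/3: [7598/63, 11020/63, 11587/189]
= [121, 175, 61]

at x=1,y=0 over L1,L2,L3,L4,L5:
after L1 α=5/8: [15/8, 415/8, 1115/8]
after L2 α=1/3: [751/12, 265/4, 1471/12]
after L3 α=2/3: [3631/36, 2257/12, 3511/36]
after L4 α=1: [215, 242, 12]
after L5 α=1/8: [1541/8, 239, 75/4]
→ [193, 239, 19]

(0,0) stack=L1,L2,L3,L4,L5,L6; from [0,0,0]:
+L1 (α=1/2) → [177/2, 7/2, 1/2]
+L2 (α=1/7) → [680/7, 248/7, 176/7]
+L3 (α=5/6) → [1105/7, 1068/7, 491/42]
+L4 (α=1/3) → [3694/21, 2948/21, 4754/63]
+L5 (α=1/3) → [7598/63, 11020/63, 11587/189]
+L6 (α=1) → [104, 249, 126]
→ [104, 249, 126]

(2,2) stack=L1,L2,L3,L4,L5,L6; from [0,0,0]:
after L1 α=5/8: [355/4, 45/2, 70]
after L2 α=1/6: [917/8, 665/12, 143/2]
after L3 α=4/5: [721/8, 6041/60, 943/10]
after L4 α=6/7: [10849/56, 83801/420, 1789/10]
after L5 α=2/3: [5595/56, 255161/1260, 6109/30]
after L6 α=4/5: [39419/280, 1434521/6300, 15949/150]
→ [141, 228, 106]

query (2,2) [L1,L2,L3,L4,L5] — begin 0,0,0
L1 α=5/8: [355/4, 45/2, 70]
L2 α=1/6: [917/8, 665/12, 143/2]
L3 α=4/5: [721/8, 6041/60, 943/10]
L4 α=6/7: [10849/56, 83801/420, 1789/10]
L5 α=2/3: [5595/56, 255161/1260, 6109/30]
rounded: [100, 203, 204]


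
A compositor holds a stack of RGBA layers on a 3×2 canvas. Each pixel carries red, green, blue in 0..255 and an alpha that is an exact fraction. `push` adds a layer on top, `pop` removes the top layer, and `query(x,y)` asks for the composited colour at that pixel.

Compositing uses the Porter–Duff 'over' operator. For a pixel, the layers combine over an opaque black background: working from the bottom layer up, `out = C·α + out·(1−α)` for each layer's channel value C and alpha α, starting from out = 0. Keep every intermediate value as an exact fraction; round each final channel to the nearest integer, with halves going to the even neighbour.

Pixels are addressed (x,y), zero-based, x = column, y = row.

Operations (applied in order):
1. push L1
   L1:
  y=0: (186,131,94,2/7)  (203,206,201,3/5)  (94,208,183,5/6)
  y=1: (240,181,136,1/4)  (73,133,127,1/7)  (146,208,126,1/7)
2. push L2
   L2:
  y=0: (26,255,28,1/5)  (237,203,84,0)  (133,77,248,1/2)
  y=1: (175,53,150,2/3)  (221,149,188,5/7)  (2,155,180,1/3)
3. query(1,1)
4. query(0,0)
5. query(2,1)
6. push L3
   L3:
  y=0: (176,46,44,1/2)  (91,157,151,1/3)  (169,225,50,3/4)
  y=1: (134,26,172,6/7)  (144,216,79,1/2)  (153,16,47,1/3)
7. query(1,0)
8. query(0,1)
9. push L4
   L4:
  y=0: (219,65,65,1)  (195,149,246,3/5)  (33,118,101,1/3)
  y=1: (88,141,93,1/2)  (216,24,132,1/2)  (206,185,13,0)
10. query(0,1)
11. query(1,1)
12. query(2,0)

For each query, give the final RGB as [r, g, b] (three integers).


(1,1) stack=L1,L2; from [0,0,0]:
after L1 α=1/7: [73/7, 19, 127/7]
after L2 α=5/7: [7881/49, 783/7, 6834/49]
= [161, 112, 139]

(0,0) stack=L1,L2; from [0,0,0]:
+L1 (α=2/7) → [372/7, 262/7, 188/7]
+L2 (α=1/5) → [334/7, 2833/35, 948/35]
→ [48, 81, 27]

at x=2,y=1 over L1,L2:
after L1 α=1/7: [146/7, 208/7, 18]
after L2 α=1/3: [102/7, 1501/21, 72]
= [15, 71, 72]

query (1,0) [L1,L2,L3] — begin 0,0,0
L1 α=3/5: [609/5, 618/5, 603/5]
L2 α=0: [609/5, 618/5, 603/5]
L3 α=1/3: [1673/15, 2021/15, 1961/15]
→ [112, 135, 131]

at x=0,y=1 over L1,L2,L3:
after L1 α=1/4: [60, 181/4, 34]
after L2 α=2/3: [410/3, 605/12, 334/3]
after L3 α=6/7: [2822/21, 2477/84, 490/3]
= [134, 29, 163]

query (0,1) [L1,L2,L3,L4] — begin 0,0,0
+L1 (α=1/4) → [60, 181/4, 34]
+L2 (α=2/3) → [410/3, 605/12, 334/3]
+L3 (α=6/7) → [2822/21, 2477/84, 490/3]
+L4 (α=1/2) → [2335/21, 14321/168, 769/6]
rounded: [111, 85, 128]

query (1,1) [L1,L2,L3,L4] — begin 0,0,0
+L1 (α=1/7) → [73/7, 19, 127/7]
+L2 (α=5/7) → [7881/49, 783/7, 6834/49]
+L3 (α=1/2) → [14937/98, 2295/14, 10705/98]
+L4 (α=1/2) → [36105/196, 2631/28, 23641/196]
= [184, 94, 121]

query (2,0) [L1,L2,L3,L4] — begin 0,0,0
after L1 α=5/6: [235/3, 520/3, 305/2]
after L2 α=1/2: [317/3, 751/6, 801/4]
after L3 α=3/4: [919/6, 4801/24, 1401/16]
after L4 α=1/3: [1018/9, 6217/36, 2209/24]
= [113, 173, 92]


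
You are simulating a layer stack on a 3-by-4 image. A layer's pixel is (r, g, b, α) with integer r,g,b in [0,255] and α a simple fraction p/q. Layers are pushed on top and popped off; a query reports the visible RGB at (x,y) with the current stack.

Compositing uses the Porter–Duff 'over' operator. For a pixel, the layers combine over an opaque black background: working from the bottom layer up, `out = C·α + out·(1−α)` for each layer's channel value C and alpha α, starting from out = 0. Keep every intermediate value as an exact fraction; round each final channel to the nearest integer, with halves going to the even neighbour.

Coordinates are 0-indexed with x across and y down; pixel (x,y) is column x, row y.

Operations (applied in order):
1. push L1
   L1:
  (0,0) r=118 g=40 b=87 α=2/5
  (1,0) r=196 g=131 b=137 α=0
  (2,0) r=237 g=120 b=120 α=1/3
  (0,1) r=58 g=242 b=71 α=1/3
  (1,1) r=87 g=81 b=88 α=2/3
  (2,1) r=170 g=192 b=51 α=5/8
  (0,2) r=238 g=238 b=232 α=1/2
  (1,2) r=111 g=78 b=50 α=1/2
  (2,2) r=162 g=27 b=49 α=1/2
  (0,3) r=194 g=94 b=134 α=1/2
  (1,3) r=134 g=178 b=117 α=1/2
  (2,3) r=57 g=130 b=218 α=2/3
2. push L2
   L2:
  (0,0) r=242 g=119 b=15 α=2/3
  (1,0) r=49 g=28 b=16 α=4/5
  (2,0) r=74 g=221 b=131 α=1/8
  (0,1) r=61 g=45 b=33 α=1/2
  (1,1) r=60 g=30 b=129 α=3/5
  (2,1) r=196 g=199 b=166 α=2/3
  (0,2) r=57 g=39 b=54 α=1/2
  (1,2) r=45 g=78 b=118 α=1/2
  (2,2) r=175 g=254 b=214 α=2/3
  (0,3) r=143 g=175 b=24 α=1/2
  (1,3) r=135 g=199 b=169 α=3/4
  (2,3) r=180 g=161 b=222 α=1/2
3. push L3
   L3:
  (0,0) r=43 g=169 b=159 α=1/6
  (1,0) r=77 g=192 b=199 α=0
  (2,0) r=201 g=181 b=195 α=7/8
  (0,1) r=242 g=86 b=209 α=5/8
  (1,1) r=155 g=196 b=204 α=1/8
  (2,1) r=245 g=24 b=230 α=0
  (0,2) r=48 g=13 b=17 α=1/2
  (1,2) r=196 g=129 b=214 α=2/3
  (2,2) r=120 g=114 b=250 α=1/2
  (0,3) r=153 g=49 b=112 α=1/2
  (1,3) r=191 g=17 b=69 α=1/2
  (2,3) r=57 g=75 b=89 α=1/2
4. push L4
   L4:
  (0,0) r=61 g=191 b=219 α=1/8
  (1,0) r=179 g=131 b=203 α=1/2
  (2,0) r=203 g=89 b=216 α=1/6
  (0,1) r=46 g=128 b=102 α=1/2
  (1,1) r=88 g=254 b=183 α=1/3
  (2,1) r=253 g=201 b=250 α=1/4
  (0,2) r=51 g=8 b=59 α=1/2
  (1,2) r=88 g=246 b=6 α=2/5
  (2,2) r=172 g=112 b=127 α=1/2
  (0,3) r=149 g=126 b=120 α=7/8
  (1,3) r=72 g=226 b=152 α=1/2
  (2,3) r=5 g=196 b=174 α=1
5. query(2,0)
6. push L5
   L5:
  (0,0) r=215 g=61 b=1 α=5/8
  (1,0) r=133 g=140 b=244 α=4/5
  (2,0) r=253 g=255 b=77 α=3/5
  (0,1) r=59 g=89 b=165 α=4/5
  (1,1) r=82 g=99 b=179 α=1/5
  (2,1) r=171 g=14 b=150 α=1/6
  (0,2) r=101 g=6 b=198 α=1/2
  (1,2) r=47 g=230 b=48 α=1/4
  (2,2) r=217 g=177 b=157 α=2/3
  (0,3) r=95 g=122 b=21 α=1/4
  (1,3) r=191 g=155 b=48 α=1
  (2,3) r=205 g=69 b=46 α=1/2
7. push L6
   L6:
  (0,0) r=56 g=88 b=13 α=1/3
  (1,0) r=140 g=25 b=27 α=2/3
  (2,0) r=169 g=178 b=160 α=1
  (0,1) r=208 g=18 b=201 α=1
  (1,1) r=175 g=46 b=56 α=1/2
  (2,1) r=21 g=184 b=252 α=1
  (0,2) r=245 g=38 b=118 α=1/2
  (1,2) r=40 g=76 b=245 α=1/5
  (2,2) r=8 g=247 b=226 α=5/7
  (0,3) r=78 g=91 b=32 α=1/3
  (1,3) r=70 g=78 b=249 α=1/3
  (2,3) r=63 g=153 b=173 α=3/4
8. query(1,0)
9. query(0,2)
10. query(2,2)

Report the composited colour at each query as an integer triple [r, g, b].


query (2,0) [L1,L2,L3,L4] — begin 0,0,0
after L1 α=1/3: [79, 40, 40]
after L2 α=1/8: [627/8, 501/8, 411/8]
after L3 α=7/8: [11883/64, 10637/64, 11331/64]
after L4 α=1/6: [72407/384, 19627/128, 23493/128]
→ [189, 153, 184]

query (1,0) [L1,L2,L3,L4,L5,L6] — begin 0,0,0
+L1 (α=0) → [0, 0, 0]
+L2 (α=4/5) → [196/5, 112/5, 64/5]
+L3 (α=0) → [196/5, 112/5, 64/5]
+L4 (α=1/2) → [1091/10, 767/10, 1079/10]
+L5 (α=4/5) → [6411/50, 6367/50, 10839/50]
+L6 (α=2/3) → [20411/150, 8867/150, 4513/50]
→ [136, 59, 90]

at x=0,y=2 over L1,L2,L3,L4,L5,L6:
after L1 α=1/2: [119, 119, 116]
after L2 α=1/2: [88, 79, 85]
after L3 α=1/2: [68, 46, 51]
after L4 α=1/2: [119/2, 27, 55]
after L5 α=1/2: [321/4, 33/2, 253/2]
after L6 α=1/2: [1301/8, 109/4, 489/4]
rounded: [163, 27, 122]

query (2,2) [L1,L2,L3,L4,L5,L6] — begin 0,0,0
+L1 (α=1/2) → [81, 27/2, 49/2]
+L2 (α=2/3) → [431/3, 1043/6, 905/6]
+L3 (α=1/2) → [791/6, 1727/12, 2405/12]
+L4 (α=1/2) → [1823/12, 3071/24, 3929/24]
+L5 (α=2/3) → [7031/36, 11567/72, 11465/72]
+L6 (α=5/7) → [7751/126, 56027/252, 52145/252]
= [62, 222, 207]


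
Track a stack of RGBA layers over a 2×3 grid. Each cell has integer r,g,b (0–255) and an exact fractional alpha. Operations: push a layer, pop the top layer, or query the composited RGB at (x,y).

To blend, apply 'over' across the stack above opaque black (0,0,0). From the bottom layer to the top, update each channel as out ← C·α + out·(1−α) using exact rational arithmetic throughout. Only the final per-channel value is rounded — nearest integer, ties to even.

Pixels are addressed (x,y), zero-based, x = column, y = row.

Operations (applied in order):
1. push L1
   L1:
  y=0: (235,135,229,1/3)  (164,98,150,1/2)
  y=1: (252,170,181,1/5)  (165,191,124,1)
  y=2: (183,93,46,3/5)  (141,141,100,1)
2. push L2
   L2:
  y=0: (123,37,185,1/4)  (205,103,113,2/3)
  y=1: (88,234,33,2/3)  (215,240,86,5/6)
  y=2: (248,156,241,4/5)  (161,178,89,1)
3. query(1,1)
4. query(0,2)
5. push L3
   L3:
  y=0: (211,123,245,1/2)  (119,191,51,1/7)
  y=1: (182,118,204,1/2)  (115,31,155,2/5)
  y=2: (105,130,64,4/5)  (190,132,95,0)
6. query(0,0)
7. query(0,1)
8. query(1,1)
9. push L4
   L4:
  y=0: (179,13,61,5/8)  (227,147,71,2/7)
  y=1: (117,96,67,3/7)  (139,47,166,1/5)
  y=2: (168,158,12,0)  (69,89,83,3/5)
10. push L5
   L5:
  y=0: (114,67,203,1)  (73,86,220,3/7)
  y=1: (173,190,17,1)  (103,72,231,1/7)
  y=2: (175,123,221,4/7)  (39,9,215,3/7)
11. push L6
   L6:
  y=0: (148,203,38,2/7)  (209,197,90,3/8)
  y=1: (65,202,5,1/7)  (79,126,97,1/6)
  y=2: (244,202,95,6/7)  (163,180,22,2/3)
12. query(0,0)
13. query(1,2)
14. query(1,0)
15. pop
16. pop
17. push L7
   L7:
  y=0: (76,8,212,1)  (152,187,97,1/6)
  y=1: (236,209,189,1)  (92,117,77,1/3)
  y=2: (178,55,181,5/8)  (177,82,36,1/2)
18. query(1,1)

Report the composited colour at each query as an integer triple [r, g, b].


at x=1,y=1 over L1,L2:
+L1 (α=1) → [165, 191, 124]
+L2 (α=5/6) → [620/3, 1391/6, 277/3]
rounded: [207, 232, 92]

query (0,2) [L1,L2] — begin 0,0,0
+L1 (α=3/5) → [549/5, 279/5, 138/5]
+L2 (α=4/5) → [5509/25, 3399/25, 4958/25]
= [220, 136, 198]

at x=0,y=0 over L1,L2,L3:
+L1 (α=1/3) → [235/3, 45, 229/3]
+L2 (α=1/4) → [179/2, 43, 207/2]
+L3 (α=1/2) → [601/4, 83, 697/4]
rounded: [150, 83, 174]

(0,1) stack=L1,L2,L3; from [0,0,0]:
+L1 (α=1/5) → [252/5, 34, 181/5]
+L2 (α=2/3) → [1132/15, 502/3, 511/15]
+L3 (α=1/2) → [1931/15, 428/3, 3571/30]
= [129, 143, 119]

query (1,1) [L1,L2,L3] — begin 0,0,0
+L1 (α=1) → [165, 191, 124]
+L2 (α=5/6) → [620/3, 1391/6, 277/3]
+L3 (α=2/5) → [170, 303/2, 587/5]
rounded: [170, 152, 117]

at x=0,y=0 over L1,L2,L3,L4,L5,L6:
after L1 α=1/3: [235/3, 45, 229/3]
after L2 α=1/4: [179/2, 43, 207/2]
after L3 α=1/2: [601/4, 83, 697/4]
after L4 α=5/8: [5383/32, 157/4, 3311/32]
after L5 α=1: [114, 67, 203]
after L6 α=2/7: [866/7, 741/7, 1091/7]
= [124, 106, 156]

query (1,2) [L1,L2,L3,L4,L5,L6] — begin 0,0,0
+L1 (α=1) → [141, 141, 100]
+L2 (α=1) → [161, 178, 89]
+L3 (α=0) → [161, 178, 89]
+L4 (α=3/5) → [529/5, 623/5, 427/5]
+L5 (α=3/7) → [2701/35, 2627/35, 4933/35]
+L6 (α=2/3) → [14111/105, 15227/105, 6473/105]
rounded: [134, 145, 62]

(1,0) stack=L1,L2,L3,L4,L5,L6; from [0,0,0]:
L1 α=1/2: [82, 49, 75]
L2 α=2/3: [164, 85, 301/3]
L3 α=1/7: [1103/7, 701/7, 653/7]
L4 α=2/7: [8693/49, 5563/49, 4259/49]
L5 α=3/7: [45503/343, 34894/343, 49376/343]
L6 α=3/8: [55322/343, 377183/2744, 169745/1372]
rounded: [161, 137, 124]

query (1,1) [L1,L2,L3,L4,L7] — begin 0,0,0
L1 α=1: [165, 191, 124]
L2 α=5/6: [620/3, 1391/6, 277/3]
L3 α=2/5: [170, 303/2, 587/5]
L4 α=1/5: [819/5, 653/5, 3178/25]
L7 α=1/3: [2098/15, 1891/15, 8281/75]
= [140, 126, 110]


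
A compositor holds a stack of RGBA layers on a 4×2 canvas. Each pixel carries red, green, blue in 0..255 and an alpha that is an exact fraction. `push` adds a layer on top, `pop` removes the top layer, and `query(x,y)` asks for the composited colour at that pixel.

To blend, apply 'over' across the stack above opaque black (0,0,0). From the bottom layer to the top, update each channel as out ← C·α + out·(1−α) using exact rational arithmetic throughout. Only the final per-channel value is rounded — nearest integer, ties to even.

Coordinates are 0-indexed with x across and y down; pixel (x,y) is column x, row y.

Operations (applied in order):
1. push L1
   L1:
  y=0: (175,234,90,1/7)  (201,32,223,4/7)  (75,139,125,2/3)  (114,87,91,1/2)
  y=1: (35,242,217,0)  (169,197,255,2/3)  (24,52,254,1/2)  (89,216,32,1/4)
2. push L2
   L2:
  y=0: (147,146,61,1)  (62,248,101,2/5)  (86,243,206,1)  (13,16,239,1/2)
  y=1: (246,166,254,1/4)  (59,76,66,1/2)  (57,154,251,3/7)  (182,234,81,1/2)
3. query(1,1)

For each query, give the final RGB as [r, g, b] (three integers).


at x=1,y=1 over L1,L2:
+L1 (α=2/3) → [338/3, 394/3, 170]
+L2 (α=1/2) → [515/6, 311/3, 118]
= [86, 104, 118]


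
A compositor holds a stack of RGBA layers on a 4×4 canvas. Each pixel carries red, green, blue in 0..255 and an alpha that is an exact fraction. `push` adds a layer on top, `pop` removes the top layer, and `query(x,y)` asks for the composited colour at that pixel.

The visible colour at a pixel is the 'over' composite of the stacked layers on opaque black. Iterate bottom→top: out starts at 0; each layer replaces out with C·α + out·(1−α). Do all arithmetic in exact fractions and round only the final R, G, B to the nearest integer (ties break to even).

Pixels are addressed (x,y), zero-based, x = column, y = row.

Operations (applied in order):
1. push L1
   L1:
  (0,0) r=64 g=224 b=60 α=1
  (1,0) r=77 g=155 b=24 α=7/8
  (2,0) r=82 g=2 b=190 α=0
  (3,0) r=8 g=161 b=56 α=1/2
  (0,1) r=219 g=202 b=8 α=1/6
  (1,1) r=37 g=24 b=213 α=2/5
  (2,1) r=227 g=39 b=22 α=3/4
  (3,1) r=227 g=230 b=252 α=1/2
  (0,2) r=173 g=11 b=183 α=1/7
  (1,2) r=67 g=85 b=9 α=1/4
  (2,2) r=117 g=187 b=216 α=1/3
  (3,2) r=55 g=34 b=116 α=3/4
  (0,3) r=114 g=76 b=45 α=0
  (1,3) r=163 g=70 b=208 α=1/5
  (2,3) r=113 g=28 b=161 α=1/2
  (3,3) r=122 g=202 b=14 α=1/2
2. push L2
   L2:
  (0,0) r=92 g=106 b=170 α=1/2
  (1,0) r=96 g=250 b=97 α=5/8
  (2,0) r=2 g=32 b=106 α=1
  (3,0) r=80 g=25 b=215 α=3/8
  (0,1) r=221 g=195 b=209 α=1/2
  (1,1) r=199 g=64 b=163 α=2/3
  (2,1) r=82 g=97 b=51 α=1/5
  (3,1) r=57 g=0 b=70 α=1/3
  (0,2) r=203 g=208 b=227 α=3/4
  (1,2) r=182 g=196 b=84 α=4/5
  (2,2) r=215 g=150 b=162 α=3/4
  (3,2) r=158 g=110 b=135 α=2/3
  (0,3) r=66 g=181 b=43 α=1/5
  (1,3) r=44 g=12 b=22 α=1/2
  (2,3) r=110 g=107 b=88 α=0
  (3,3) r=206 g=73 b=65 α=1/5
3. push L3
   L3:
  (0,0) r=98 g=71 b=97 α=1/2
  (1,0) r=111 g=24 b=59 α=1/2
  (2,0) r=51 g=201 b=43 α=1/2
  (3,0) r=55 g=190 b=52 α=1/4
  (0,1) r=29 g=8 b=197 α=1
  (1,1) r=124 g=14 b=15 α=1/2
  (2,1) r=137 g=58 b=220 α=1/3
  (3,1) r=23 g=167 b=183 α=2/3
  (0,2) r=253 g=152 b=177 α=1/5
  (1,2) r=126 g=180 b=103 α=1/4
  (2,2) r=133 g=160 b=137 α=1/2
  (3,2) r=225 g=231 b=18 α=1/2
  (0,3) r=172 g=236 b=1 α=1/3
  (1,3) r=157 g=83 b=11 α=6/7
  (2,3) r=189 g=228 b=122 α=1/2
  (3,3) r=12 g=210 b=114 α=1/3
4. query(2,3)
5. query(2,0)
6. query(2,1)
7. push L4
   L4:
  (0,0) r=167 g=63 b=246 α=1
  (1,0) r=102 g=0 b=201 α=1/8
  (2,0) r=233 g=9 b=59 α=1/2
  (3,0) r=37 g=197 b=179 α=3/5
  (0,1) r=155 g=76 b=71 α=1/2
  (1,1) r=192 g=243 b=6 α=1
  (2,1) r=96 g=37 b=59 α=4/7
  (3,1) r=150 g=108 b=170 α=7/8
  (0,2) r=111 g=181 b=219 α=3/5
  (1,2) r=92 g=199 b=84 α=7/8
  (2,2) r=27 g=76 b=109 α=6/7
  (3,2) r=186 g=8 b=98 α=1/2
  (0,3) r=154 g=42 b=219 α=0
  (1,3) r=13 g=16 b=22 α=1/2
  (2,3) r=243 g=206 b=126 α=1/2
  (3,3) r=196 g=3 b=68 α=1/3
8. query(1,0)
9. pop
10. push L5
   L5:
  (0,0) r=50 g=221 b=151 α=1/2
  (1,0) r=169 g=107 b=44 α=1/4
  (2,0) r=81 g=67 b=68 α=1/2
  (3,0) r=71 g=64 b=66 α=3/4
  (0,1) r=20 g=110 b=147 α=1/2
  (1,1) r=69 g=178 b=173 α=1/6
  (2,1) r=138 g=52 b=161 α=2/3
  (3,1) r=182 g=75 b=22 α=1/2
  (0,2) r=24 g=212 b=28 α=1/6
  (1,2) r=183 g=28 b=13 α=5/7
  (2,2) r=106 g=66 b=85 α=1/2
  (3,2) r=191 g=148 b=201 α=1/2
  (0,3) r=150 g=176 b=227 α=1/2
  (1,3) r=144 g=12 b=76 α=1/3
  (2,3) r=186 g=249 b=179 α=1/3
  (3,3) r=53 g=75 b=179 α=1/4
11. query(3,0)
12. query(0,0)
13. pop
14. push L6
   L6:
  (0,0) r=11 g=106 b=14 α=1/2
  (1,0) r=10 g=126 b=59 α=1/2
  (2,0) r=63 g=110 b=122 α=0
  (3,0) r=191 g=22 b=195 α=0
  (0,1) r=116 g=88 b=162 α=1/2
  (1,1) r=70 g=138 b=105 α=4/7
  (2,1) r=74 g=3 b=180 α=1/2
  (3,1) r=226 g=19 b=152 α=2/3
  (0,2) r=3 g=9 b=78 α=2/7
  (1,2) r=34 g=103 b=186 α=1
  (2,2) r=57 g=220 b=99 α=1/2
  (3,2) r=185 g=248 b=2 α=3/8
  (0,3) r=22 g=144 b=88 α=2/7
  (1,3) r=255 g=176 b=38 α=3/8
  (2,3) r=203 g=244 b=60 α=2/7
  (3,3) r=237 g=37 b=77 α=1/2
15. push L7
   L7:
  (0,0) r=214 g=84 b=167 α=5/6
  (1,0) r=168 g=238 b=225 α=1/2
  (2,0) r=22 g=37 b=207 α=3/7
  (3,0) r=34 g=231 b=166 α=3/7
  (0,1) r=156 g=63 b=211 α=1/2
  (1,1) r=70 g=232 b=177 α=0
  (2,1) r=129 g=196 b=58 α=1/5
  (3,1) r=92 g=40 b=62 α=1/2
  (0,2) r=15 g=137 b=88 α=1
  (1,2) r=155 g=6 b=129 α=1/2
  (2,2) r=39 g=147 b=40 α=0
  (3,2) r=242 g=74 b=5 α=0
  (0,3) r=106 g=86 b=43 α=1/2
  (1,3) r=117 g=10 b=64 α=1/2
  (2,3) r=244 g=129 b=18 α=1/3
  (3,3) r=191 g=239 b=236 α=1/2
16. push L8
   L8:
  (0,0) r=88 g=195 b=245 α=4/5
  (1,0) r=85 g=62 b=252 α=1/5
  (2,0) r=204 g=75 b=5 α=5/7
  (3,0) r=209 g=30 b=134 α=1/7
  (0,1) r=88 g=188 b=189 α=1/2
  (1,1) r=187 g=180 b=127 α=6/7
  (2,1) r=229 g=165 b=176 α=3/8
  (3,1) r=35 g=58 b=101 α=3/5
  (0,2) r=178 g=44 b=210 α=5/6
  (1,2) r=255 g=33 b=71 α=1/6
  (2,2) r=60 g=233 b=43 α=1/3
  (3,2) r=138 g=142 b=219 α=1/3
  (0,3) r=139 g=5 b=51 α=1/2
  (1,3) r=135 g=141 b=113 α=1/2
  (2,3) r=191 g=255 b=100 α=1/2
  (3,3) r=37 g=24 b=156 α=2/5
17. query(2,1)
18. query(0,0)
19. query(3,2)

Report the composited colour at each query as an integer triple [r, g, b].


at x=2,y=3 over L1,L2,L3:
L1 α=1/2: [113/2, 14, 161/2]
L2 α=0: [113/2, 14, 161/2]
L3 α=1/2: [491/4, 121, 405/4]
= [123, 121, 101]

query (2,0) [L1,L2,L3] — begin 0,0,0
after L1 α=0: [0, 0, 0]
after L2 α=1: [2, 32, 106]
after L3 α=1/2: [53/2, 233/2, 149/2]
→ [26, 116, 74]

(2,1) stack=L1,L2,L3; from [0,0,0]:
L1 α=3/4: [681/4, 117/4, 33/2]
L2 α=1/5: [763/5, 214/5, 117/5]
L3 α=1/3: [737/5, 718/15, 1334/15]
rounded: [147, 48, 89]

at x=1,y=0 over L1,L2,L3,L4:
L1 α=7/8: [539/8, 1085/8, 21]
L2 α=5/8: [5457/64, 13255/64, 137/2]
L3 α=1/2: [12561/128, 14791/128, 255/4]
L4 α=1/8: [100983/1024, 103537/1024, 2589/32]
rounded: [99, 101, 81]

query (3,0) [L1,L2,L3,L5] — begin 0,0,0
L1 α=1/2: [4, 161/2, 28]
L2 α=3/8: [65/2, 955/16, 785/8]
L3 α=1/4: [305/8, 5905/64, 2771/32]
L5 α=3/4: [2009/32, 18193/256, 9107/128]
rounded: [63, 71, 71]

at x=0,y=0 over L1,L2,L3,L5:
+L1 (α=1) → [64, 224, 60]
+L2 (α=1/2) → [78, 165, 115]
+L3 (α=1/2) → [88, 118, 106]
+L5 (α=1/2) → [69, 339/2, 257/2]
rounded: [69, 170, 128]

(2,1) stack=L1,L2,L3,L6,L7,L8; from [0,0,0]:
+L1 (α=3/4) → [681/4, 117/4, 33/2]
+L2 (α=1/5) → [763/5, 214/5, 117/5]
+L3 (α=1/3) → [737/5, 718/15, 1334/15]
+L6 (α=1/2) → [1107/10, 763/30, 2017/15]
+L7 (α=1/5) → [2859/25, 4466/75, 8938/75]
+L8 (α=3/8) → [3147/20, 11891/120, 8429/60]
→ [157, 99, 140]

(0,0) stack=L1,L2,L3,L6,L7,L8; from [0,0,0]:
after L1 α=1: [64, 224, 60]
after L2 α=1/2: [78, 165, 115]
after L3 α=1/2: [88, 118, 106]
after L6 α=1/2: [99/2, 112, 60]
after L7 α=5/6: [2239/12, 266/3, 895/6]
after L8 α=4/5: [6463/60, 2606/15, 1355/6]
rounded: [108, 174, 226]

query (3,2) [L1,L2,L3,L6,L7,L8] — begin 0,0,0
L1 α=3/4: [165/4, 51/2, 87]
L2 α=2/3: [1429/12, 491/6, 119]
L3 α=1/2: [4129/24, 1877/12, 137/2]
L6 α=3/8: [33965/192, 18313/96, 697/16]
L7 α=0: [33965/192, 18313/96, 697/16]
L8 α=1/3: [47213/288, 25129/144, 2449/24]
rounded: [164, 175, 102]
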